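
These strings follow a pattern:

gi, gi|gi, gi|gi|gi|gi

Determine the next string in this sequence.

Each string is two copies of the previous one joined by '|'.
Doubling gi|gi|gi|gi with '|' between the halves:

gi|gi|gi|gi|gi|gi|gi|gi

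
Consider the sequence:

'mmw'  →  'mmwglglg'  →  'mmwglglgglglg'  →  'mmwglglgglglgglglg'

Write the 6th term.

mmwglglgglglgglglgglglgglglg

Every step adds glglg to the end: s(k+1) = s(k)·glglg.
From mmwglglgglglgglglg, 2 further steps: mmwglglgglglgglglg → mmwglglgglglgglglgglglg → (answer).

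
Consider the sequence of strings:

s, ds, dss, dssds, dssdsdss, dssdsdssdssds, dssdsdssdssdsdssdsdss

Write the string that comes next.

This is a Fibonacci-style word recurrence s(k) = s(k−1)·s(k−2): e.g. ds·s = dss.
The next term joins dssdsdssdssdsdssdsdss and dssdsdssdssds.

dssdsdssdssdsdssdsdssdssdsdssdssds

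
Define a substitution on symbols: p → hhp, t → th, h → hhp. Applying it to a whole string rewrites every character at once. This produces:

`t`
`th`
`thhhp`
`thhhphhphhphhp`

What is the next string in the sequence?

Rewriting the 14 symbols of thhhphhphhphhp one by one yields th hhp hhp hhp hhp hhp hhp hhp hhp hhp hhp hhp hhp hhp; concatenated:

thhhphhphhphhphhphhphhphhphhphhphhphhphhp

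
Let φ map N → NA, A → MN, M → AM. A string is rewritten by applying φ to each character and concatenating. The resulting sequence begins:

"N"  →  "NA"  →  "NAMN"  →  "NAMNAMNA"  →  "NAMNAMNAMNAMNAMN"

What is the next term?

Applying the rule to each of the 16 symbols of NAMNAMNAMNAMNAMN gives the pieces NA MN AM NA MN AM NA MN AM NA MN AM NA MN AM NA, which concatenate to the answer.

NAMNAMNAMNAMNAMNAMNAMNAMNAMNAMNA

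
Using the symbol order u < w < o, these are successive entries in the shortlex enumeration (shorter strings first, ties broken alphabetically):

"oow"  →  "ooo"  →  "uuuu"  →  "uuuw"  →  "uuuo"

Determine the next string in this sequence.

Find the rightmost character of uuuo below o, bump it to the next letter, and reset everything to its right to u.

uuwu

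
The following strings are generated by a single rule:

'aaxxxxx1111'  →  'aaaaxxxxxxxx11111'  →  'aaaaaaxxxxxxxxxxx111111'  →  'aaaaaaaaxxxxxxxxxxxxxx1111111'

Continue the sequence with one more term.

Reading off run lengths: a runs 2, 4, 6, 8; x runs 5, 8, 11, 14; 1 runs 4, 5, 6, 7 — each is linear in n (n = 1, 2, …).
For the next term, n = 5, so the run lengths are 10, 17, 8.

aaaaaaaaaaxxxxxxxxxxxxxxxxx11111111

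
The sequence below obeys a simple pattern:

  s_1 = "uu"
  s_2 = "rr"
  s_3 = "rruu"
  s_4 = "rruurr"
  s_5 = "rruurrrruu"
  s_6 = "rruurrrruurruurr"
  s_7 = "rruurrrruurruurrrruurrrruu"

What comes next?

rruurrrruurruurrrruurrrruurruurrrruurruurr

This is a Fibonacci-style word recurrence s(k) = s(k−1)·s(k−2): e.g. rr·uu = rruu.
Continuing: rruurrrruurruurrrruurrrruu · rruurrrruurruurr gives term 8.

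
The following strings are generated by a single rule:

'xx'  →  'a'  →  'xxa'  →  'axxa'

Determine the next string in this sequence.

xxaaxxa

From term 3 onward, concatenate the second-to-last term with the last: xx·a = xxa, a·xxa = axxa, …
So term 5 is xxa·axxa.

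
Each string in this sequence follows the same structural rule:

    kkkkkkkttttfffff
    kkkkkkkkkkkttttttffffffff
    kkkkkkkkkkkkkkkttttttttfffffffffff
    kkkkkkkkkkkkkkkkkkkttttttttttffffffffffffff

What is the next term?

The n-th term is 4n-1 k's then 2n t's then 3n-1 f's, where the shown terms are n = 2, 3, 4, 5.
At n = 6 the blocks have lengths 23, 12, 17.

kkkkkkkkkkkkkkkkkkkkkkkttttttttttttfffffffffffffffff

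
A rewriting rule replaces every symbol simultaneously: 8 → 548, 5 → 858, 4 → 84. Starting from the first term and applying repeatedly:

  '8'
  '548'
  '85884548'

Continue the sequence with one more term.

Rewriting each symbol of 85884548: 8→548, 5→858, 8→548, 8→548, 4→84, 5→858, 4→84, 8→548, which concatenates to 548 858 548 548 84 858 84 548.

5488585485488485884548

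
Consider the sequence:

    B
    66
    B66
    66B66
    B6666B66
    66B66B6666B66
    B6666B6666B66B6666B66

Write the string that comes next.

Each term (from the third on) is the two preceding terms concatenated in order: term 3 = B·66 = B66.
So term 8 is 66B66B6666B66·B6666B6666B66B6666B66.

66B66B6666B66B6666B6666B66B6666B66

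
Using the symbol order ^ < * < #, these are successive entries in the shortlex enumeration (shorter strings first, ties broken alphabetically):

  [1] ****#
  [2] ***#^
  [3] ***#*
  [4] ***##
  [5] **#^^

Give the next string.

**#^*

Treat **#^^ as a base-3 numeral over the given alphabet and add one, carrying through any trailing #'s.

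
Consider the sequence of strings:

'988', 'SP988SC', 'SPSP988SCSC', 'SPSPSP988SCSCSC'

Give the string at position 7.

SPSPSPSPSPSP988SCSCSCSCSCSC

Every step adds SP to the front and SC to the end of the previous string.
From SPSPSP988SCSCSC, 3 further steps: SPSPSP988SCSCSC → SPSPSPSP988SCSCSCSC → SPSPSPSPSP988SCSCSCSCSC → (answer).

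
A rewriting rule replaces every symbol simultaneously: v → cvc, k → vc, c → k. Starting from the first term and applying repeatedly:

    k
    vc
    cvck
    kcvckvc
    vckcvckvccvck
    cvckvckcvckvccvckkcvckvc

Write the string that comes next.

kcvckvccvckvckcvckvccvckkcvckvcvckcvckvccvck

φ(cvckvckcvckvccvckkcvckvc) expands symbol-by-symbol to k cvc k vc cvc k vc k cvc k vc cvc k k cvc k vc vc k cvc k vc cvc k; joining the 24 pieces gives the next term.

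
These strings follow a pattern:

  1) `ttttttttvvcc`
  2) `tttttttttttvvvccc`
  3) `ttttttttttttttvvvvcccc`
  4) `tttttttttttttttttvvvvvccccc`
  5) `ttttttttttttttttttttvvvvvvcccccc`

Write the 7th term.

ttttttttttttttttttttttttttvvvvvvvvcccccccc

Term n consists of 3n-1 t's, followed by n-1 v's, followed by n-1 c's, where the shown terms are n = 3, 4, 5, 6, 7.
At n = 9 the blocks have lengths 26, 8, 8.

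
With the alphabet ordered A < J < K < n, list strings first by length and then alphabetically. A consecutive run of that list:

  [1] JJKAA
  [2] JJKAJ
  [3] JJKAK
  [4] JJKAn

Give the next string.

JJKJA

Treat JJKAn as a base-4 numeral over the given alphabet and add one, carrying through any trailing n's.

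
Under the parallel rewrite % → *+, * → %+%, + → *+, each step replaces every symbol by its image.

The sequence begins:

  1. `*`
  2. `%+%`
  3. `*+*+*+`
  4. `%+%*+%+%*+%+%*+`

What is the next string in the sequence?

*+*+*+%+%*+*+*+*+%+%*+*+*+*+%+%*+

Applying the rule to each of the 15 symbols of %+%*+%+%*+%+%*+ gives the pieces *+ *+ *+ %+% *+ *+ *+ *+ %+% *+ *+ *+ *+ %+% *+, which concatenate to the answer.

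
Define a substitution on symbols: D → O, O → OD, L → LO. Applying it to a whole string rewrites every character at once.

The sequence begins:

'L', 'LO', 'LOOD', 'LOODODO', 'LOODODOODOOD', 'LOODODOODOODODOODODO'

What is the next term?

LOODODOODOODODOODODOODOODODOODOOD

Applying the rule to each of the 20 symbols of LOODODOODOODODOODODO gives the pieces LO OD OD O OD O OD OD O OD OD O OD O OD OD O OD O OD, which concatenate to the answer.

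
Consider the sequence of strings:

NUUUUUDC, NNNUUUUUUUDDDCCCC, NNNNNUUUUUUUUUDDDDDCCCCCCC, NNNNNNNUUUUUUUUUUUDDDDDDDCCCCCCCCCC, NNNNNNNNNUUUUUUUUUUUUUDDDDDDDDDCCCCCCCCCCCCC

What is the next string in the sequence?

NNNNNNNNNNNUUUUUUUUUUUUUUUDDDDDDDDDDDCCCCCCCCCCCCCCCC

Each string has the form N^{2n-1} U^{2n+3} D^{2n-1} C^{3n-2} (n = 1, 2, …).
Setting n = 6 gives 11, 15, 11, 16 characters in each block.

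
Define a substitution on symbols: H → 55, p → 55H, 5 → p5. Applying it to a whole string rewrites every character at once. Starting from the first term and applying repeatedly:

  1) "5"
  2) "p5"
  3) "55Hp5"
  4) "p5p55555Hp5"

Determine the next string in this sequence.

55Hp555Hp5p5p5p5p55555Hp5

Apply φ to p5p55555Hp5 symbol by symbol: p→55H, 5→p5, p→55H, 5→p5, 5→p5, 5→p5, 5→p5, 5→p5, H→55, p→55H, 5→p5; joined: 55H p5 55H p5 p5 p5 p5 p5 55 55H p5.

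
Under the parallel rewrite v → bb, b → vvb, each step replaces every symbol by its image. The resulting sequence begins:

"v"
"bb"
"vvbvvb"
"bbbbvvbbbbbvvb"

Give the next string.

Rewriting the 14 symbols of bbbbvvbbbbbvvb one by one yields vvb vvb vvb vvb bb bb vvb vvb vvb vvb vvb bb bb vvb; concatenated:

vvbvvbvvbvvbbbbbvvbvvbvvbvvbvvbbbbbvvb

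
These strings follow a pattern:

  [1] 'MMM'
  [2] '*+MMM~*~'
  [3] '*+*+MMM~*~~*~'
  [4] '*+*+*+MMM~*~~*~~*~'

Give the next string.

*+*+*+*+MMM~*~~*~~*~~*~

Every step adds *+ to the front and ~*~ to the end of the previous string.
One more step from *+*+*+MMM~*~~*~~*~ gives the answer.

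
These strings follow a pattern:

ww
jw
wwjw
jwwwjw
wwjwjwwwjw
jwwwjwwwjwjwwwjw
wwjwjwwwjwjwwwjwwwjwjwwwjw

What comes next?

From term 3 onward, concatenate the second-to-last term with the last: ww·jw = wwjw, jw·wwjw = jwwwjw, …
Continuing: jwwwjwwwjwjwwwjw · wwjwjwwwjwjwwwjwwwjwjwwwjw gives term 8.

jwwwjwwwjwjwwwjwwwjwjwwwjwjwwwjwwwjwjwwwjw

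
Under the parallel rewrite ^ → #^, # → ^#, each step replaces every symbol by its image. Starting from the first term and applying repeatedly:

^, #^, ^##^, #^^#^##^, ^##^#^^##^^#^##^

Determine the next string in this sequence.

φ(^##^#^^##^^#^##^) expands symbol-by-symbol to #^ ^# ^# #^ ^# #^ #^ ^# ^# #^ #^ ^# #^ ^# ^# #^; joining the 16 pieces gives the next term.

#^^#^##^^##^#^^#^##^#^^##^^#^##^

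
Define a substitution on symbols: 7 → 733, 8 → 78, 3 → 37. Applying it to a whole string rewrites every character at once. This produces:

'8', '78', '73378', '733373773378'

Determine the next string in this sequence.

73337373773337733733373773378

Expanding 733373773378: 7→733, 3→37, 3→37, 3→37, 7→733, 3→37, 7→733, 7→733, 3→37, 3→37, 7→733, 8→78. Concatenated: 733 37 37 37 733 37 733 733 37 37 733 78.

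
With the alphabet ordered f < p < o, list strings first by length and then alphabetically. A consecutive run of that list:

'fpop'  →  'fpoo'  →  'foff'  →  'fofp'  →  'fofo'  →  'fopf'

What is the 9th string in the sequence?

Stepping forward 3 times from fopf: fopf → fopp → fopo, then the target.

foof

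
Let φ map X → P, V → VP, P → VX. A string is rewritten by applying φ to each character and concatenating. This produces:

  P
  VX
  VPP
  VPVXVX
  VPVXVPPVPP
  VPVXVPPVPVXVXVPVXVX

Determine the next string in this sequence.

Rewriting the 19 symbols of VPVXVPPVPVXVXVPVXVX one by one yields VP VX VP P VP VX VX VP VX VP P VP P VP VX VP P VP P; concatenated:

VPVXVPPVPVXVXVPVXVPPVPPVPVXVPPVPP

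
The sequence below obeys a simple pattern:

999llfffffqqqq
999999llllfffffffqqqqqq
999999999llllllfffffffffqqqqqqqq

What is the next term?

Reading off run lengths: 9 runs 3, 6, 9; l runs 2, 4, 6; f runs 5, 7, 9; q runs 4, 6, 8 — each is linear in n (n = 1, 2, …).
Setting n = 4 gives 12, 8, 11, 10 characters in each block.

999999999999llllllllfffffffffffqqqqqqqqqq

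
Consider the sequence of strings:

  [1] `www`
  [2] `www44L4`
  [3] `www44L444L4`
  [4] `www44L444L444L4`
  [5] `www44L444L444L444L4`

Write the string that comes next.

The strings grow by a fixed suffix 44L4 each time.
Applying this once more to www44L444L444L444L4:

www44L444L444L444L444L4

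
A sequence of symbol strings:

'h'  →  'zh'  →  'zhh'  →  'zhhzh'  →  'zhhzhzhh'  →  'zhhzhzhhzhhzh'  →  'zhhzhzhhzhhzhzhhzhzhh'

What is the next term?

Each term (from the third on) is the previous term followed by the one before it: term 3 = zh·h = zhh.
So term 8 is zhhzhzhhzhhzhzhhzhzhh·zhhzhzhhzhhzh.

zhhzhzhhzhhzhzhhzhzhhzhhzhzhhzhhzh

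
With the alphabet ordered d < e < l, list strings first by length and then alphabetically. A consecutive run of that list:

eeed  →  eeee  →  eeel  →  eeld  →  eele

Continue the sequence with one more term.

Treat eele as a base-3 numeral over the given alphabet and add one, carrying through any trailing l's.

eell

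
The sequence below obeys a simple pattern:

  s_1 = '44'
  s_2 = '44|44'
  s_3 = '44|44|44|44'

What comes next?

44|44|44|44|44|44|44|44

s(k+1) = s(k)·|·s(k) — each term doubles the last with '|' between the halves.
So the next term is two copies of 44|44|44|44 with '|' between the halves.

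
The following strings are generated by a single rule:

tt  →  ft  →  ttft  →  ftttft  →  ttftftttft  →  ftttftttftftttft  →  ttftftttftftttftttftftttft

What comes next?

This is a Fibonacci-style word recurrence s(k) = s(k−2)·s(k−1): e.g. tt·ft = ttft.
So term 8 is ftttftttftftttft·ttftftttftftttftttftftttft.

ftttftttftftttftttftftttftftttftttftftttft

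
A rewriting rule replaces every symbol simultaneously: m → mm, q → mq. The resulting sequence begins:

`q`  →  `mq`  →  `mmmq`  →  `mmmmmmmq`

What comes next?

mmmmmmmmmmmmmmmq

Expanding mmmmmmmq: m→mm, m→mm, m→mm, m→mm, m→mm, m→mm, m→mm, q→mq. Concatenated: mm mm mm mm mm mm mm mq.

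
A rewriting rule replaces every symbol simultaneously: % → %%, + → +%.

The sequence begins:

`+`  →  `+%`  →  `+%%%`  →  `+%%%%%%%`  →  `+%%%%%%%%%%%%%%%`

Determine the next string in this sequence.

Applying the rule to each of the 16 symbols of +%%%%%%%%%%%%%%% gives the pieces +% %% %% %% %% %% %% %% %% %% %% %% %% %% %% %%, which concatenate to the answer.

+%%%%%%%%%%%%%%%%%%%%%%%%%%%%%%%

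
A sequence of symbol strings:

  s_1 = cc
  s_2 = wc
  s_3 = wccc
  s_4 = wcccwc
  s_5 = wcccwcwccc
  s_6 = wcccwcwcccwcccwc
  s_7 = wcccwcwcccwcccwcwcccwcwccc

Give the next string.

wcccwcwcccwcccwcwcccwcwcccwcccwcwcccwcccwc

From term 3 onward, concatenate the last term with the second-to-last: wc·cc = wccc, wccc·wc = wcccwc, …
Continuing: wcccwcwcccwcccwcwcccwcwccc · wcccwcwcccwcccwc gives term 8.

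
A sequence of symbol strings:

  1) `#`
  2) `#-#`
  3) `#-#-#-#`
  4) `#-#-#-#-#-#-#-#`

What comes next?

Every step duplicates the string with '-' between the halves.
One more doubling of #-#-#-#-#-#-#-# gives the answer.

#-#-#-#-#-#-#-#-#-#-#-#-#-#-#-#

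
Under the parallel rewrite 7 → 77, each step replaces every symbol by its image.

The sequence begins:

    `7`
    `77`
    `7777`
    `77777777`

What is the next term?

7777777777777777

Expanding 77777777: 7→77, 7→77, 7→77, 7→77, 7→77, 7→77, 7→77, 7→77. Concatenated: 77 77 77 77 77 77 77 77.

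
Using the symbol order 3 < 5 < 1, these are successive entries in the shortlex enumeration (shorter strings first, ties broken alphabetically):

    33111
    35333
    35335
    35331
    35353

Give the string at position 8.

35313

Continuing the enumeration 3 steps past 35353: 35353 → 35355 → 35351 → (answer).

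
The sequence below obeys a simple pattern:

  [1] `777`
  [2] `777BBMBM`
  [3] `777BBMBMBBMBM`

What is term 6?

777BBMBMBBMBMBBMBMBBMBMBBMBM

The strings grow by a fixed suffix BBMBM each time.
From 777BBMBMBBMBM, 3 further steps: 777BBMBMBBMBM → 777BBMBMBBMBMBBMBM → 777BBMBMBBMBMBBMBMBBMBM → (answer).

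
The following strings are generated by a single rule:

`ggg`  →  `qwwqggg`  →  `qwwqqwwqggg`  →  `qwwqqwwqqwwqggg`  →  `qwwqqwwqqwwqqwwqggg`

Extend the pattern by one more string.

qwwqqwwqqwwqqwwqqwwqggg

Every step adds qwwq at the front: s(k+1) = qwwq·s(k).
So the next term is qwwq·qwwqqwwqqwwqqwwqggg.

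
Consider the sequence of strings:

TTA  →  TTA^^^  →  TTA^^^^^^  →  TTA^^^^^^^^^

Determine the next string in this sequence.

The strings grow by a fixed suffix ^^^ each time.
So the next term is TTA^^^^^^^^^·^^^.

TTA^^^^^^^^^^^^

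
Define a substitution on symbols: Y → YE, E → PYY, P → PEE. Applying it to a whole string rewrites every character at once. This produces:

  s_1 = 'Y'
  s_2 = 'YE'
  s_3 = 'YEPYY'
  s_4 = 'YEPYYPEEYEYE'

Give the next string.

Expanding YEPYYPEEYEYE: Y→YE, E→PYY, P→PEE, Y→YE, Y→YE, P→PEE, E→PYY, E→PYY, Y→YE, E→PYY, Y→YE, E→PYY. Concatenated: YE PYY PEE YE YE PEE PYY PYY YE PYY YE PYY.

YEPYYPEEYEYEPEEPYYPYYYEPYYYEPYY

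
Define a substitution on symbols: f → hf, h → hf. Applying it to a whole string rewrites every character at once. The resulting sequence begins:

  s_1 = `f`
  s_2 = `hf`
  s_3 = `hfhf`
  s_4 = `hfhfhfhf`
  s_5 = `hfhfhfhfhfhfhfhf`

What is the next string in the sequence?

hfhfhfhfhfhfhfhfhfhfhfhfhfhfhfhf

Replace each of the 16 characters of hfhfhfhfhfhfhfhf in place — hf hf hf hf hf hf hf hf hf hf hf hf hf hf hf hf — and concatenate.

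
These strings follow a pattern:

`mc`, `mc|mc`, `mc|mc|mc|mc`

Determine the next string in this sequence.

Every step duplicates the string with '|' between the halves.
So the next term is two copies of mc|mc|mc|mc with '|' between the halves.

mc|mc|mc|mc|mc|mc|mc|mc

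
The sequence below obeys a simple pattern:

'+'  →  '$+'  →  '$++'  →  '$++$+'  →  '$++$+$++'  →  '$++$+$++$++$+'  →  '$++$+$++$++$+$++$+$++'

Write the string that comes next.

$++$+$++$++$+$++$+$++$++$+$++$++$+

From term 3 onward, concatenate the last term with the second-to-last: $+·+ = $++, $++·$+ = $++$+, …
The next term joins $++$+$++$++$+$++$+$++ and $++$+$++$++$+.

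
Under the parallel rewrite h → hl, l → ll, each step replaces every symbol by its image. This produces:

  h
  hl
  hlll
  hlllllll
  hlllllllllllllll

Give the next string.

hlllllllllllllllllllllllllllllll

Applying the rule to each of the 16 symbols of hlllllllllllllll gives the pieces hl ll ll ll ll ll ll ll ll ll ll ll ll ll ll ll, which concatenate to the answer.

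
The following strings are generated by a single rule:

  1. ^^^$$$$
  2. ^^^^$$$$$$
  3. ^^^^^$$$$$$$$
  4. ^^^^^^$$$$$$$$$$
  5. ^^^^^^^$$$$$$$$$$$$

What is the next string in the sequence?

Each string has the form ^^{n+1} $^{2n}, where the shown terms are n = 2, 3, 4, 5, 6.
For the next term, n = 7, so the run lengths are 8, 14.

^^^^^^^^$$$$$$$$$$$$$$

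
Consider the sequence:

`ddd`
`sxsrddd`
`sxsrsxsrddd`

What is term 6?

Every step adds sxsr at the front: s(k+1) = sxsr·s(k).
From sxsrsxsrddd, 3 further steps: sxsrsxsrddd → sxsrsxsrsxsrddd → sxsrsxsrsxsrsxsrddd → (answer).

sxsrsxsrsxsrsxsrsxsrddd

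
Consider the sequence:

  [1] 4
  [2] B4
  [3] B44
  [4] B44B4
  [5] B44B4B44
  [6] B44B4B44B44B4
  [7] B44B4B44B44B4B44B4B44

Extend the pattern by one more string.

Each term (from the third on) is the previous term followed by the one before it: term 3 = B4·4 = B44.
So term 8 is B44B4B44B44B4B44B4B44·B44B4B44B44B4.

B44B4B44B44B4B44B4B44B44B4B44B44B4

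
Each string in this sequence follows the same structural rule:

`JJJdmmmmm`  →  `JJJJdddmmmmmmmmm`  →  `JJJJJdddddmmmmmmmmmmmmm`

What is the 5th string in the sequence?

Reading off run lengths: J runs 3, 4, 5; d runs 1, 3, 5; m runs 5, 9, 13 — each is linear in n (n = 1, 2, …).
For term 5, n = 5, so the run lengths are 7, 9, 21.

JJJJJJJdddddddddmmmmmmmmmmmmmmmmmmmmm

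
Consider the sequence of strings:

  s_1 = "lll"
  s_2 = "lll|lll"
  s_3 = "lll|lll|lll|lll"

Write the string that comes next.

Each string is two copies of the previous one joined by '|'.
So the next term is two copies of lll|lll|lll|lll with '|' between the halves.

lll|lll|lll|lll|lll|lll|lll|lll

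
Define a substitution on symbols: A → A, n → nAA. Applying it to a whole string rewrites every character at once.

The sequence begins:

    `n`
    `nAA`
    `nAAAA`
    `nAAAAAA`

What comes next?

Rewriting each symbol of nAAAAAA: n→nAA, A→A, A→A, A→A, A→A, A→A, A→A, which concatenates to nAA A A A A A A.

nAAAAAAAA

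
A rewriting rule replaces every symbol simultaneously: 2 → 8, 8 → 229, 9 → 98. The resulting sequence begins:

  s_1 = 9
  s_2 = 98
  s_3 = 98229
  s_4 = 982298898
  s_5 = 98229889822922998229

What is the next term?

φ(98229889822922998229) expands symbol-by-symbol to 98 229 8 8 98 229 229 98 229 8 8 98 8 8 98 98 229 8 8 98; joining the 20 pieces gives the next term.

9822988982292299822988988898982298898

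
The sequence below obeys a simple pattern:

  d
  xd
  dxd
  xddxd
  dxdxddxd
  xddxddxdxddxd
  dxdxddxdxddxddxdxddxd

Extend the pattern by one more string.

Each term (from the third on) is the two preceding terms concatenated in order: term 3 = d·xd = dxd.
Continuing: xddxddxdxddxd · dxdxddxdxddxddxdxddxd gives term 8.

xddxddxdxddxddxdxddxdxddxddxdxddxd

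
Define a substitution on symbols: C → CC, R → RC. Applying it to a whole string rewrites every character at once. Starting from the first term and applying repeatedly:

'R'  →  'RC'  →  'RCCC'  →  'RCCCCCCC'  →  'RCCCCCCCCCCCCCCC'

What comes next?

RCCCCCCCCCCCCCCCCCCCCCCCCCCCCCCC

Applying the rule to each of the 16 symbols of RCCCCCCCCCCCCCCC gives the pieces RC CC CC CC CC CC CC CC CC CC CC CC CC CC CC CC, which concatenate to the answer.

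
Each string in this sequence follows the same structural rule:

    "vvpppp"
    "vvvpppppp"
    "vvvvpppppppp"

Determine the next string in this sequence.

vvvvvpppppppppp

The n-th term is n v's then 2n p's, where the shown terms are n = 2, 3, 4.
At n = 5 the blocks have lengths 5, 10.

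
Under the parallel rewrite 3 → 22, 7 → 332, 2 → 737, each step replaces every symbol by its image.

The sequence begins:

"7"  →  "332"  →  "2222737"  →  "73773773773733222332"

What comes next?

3322233233222332332223323322233222227377377372222737

φ(73773773773733222332) expands symbol-by-symbol to 332 22 332 332 22 332 332 22 332 332 22 332 22 22 737 737 737 22 22 737; joining the 20 pieces gives the next term.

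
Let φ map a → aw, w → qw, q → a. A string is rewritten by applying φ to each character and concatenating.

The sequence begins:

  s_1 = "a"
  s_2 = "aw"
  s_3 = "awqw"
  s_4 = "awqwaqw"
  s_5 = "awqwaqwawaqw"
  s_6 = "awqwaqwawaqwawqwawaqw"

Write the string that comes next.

awqwaqwawaqwawqwawaqwawqwaqwawqwawaqw

φ(awqwaqwawaqwawqwawaqw) expands symbol-by-symbol to aw qw a qw aw a qw aw qw aw a qw aw qw a qw aw qw aw a qw; joining the 21 pieces gives the next term.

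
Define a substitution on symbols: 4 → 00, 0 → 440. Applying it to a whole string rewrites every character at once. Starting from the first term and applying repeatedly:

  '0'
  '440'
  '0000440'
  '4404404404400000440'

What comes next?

00004400000440000044000004404404404404400000440

φ(4404404404400000440) expands symbol-by-symbol to 00 00 440 00 00 440 00 00 440 00 00 440 440 440 440 440 00 00 440; joining the 19 pieces gives the next term.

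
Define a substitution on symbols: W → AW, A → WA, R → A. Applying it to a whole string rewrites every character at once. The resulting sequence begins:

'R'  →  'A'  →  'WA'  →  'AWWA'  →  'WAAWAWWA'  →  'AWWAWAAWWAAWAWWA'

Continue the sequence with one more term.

WAAWAWWAAWWAWAAWAWWAWAAWWAAWAWWA

Applying the rule to each of the 16 symbols of AWWAWAAWWAAWAWWA gives the pieces WA AW AW WA AW WA WA AW AW WA WA AW WA AW AW WA, which concatenate to the answer.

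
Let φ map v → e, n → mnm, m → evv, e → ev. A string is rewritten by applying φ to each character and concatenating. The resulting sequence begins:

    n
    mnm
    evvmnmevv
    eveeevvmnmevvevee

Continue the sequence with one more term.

φ(eveeevvmnmevvevee) expands symbol-by-symbol to ev e ev ev ev e e evv mnm evv ev e e ev e ev ev; joining the 17 pieces gives the next term.

eveeveveveeevvmnmevveveeeveevev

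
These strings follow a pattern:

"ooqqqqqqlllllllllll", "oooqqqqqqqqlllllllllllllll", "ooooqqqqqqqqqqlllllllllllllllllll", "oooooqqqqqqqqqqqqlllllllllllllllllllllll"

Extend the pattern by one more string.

The n-th term is n o's then 2n+2 q's then 4n+3 l's, where the shown terms are n = 2, 3, 4, 5.
For the next term, n = 6, so the run lengths are 6, 14, 27.

ooooooqqqqqqqqqqqqqqlllllllllllllllllllllllllll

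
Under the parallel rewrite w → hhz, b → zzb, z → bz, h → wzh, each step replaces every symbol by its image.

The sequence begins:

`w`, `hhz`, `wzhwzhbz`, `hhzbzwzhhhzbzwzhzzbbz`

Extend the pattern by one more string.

Rewriting the 21 symbols of hhzbzwzhhhzbzwzhzzbbz one by one yields wzh wzh bz zzb bz hhz bz wzh wzh wzh bz zzb bz hhz bz wzh bz bz zzb zzb bz; concatenated:

wzhwzhbzzzbbzhhzbzwzhwzhwzhbzzzbbzhhzbzwzhbzbzzzbzzbbz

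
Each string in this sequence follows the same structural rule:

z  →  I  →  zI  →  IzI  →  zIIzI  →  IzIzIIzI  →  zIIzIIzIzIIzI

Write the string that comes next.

This is a Fibonacci-style word recurrence s(k) = s(k−2)·s(k−1): e.g. z·I = zI.
The next term joins IzIzIIzI and zIIzIIzIzIIzI.

IzIzIIzIzIIzIIzIzIIzI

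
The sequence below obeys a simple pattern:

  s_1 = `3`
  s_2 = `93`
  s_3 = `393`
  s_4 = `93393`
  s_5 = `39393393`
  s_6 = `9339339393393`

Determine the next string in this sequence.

393933939339339393393

From term 3 onward, concatenate the second-to-last term with the last: 3·93 = 393, 93·393 = 93393, …
The next term joins 39393393 and 9339339393393.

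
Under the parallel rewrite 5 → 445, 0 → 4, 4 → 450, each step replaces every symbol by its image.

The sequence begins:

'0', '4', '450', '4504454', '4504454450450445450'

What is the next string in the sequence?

4504454450450445450450445445044544504504454504454

Applying the rule to each of the 19 symbols of 4504454450450445450 gives the pieces 450 445 4 450 450 445 450 450 445 4 450 445 4 450 450 445 450 445 4, which concatenate to the answer.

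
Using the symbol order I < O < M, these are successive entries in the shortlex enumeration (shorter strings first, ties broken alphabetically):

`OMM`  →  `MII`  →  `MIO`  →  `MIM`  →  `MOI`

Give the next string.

MOO

Find the rightmost character of MOI below M, bump it to the next letter, and reset everything to its right to I.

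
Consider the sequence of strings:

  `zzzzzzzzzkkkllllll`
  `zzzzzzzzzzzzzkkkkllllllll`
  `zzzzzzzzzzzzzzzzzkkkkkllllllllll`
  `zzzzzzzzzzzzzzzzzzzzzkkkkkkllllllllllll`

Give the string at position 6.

Each string has the form z^{4n+1} k^{n+1} l^{2n+2}, where the shown terms are n = 2, 3, 4, 5.
At n = 7 the blocks have lengths 29, 8, 16.

zzzzzzzzzzzzzzzzzzzzzzzzzzzzzkkkkkkkkllllllllllllllll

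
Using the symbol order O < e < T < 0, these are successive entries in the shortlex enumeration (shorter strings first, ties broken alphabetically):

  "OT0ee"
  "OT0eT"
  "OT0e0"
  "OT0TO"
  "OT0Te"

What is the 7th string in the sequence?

OT0T0

Continuing the enumeration 2 steps past OT0Te: OT0Te → OT0TT → (answer).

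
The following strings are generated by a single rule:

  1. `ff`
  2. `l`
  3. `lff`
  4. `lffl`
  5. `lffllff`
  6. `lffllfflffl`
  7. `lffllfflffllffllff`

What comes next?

From term 3 onward, concatenate the last term with the second-to-last: l·ff = lff, lff·l = lffl, …
The next term joins lffllfflffllffllff and lffllfflffl.

lffllfflffllffllfflffllfflffl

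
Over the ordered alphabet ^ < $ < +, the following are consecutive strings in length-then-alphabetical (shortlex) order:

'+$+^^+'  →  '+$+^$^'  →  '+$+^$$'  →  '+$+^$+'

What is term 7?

Stepping forward 3 times from +$+^$+: +$+^$+ → +$+^+^ → +$+^+$, then the target.

+$+^++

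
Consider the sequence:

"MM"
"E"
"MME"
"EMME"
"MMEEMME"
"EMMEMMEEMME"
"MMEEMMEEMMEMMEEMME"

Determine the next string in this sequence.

EMMEMMEEMMEMMEEMMEEMMEMMEEMME

From term 3 onward, concatenate the second-to-last term with the last: MM·E = MME, E·MME = EMME, …
Continuing: EMMEMMEEMME · MMEEMMEEMMEMMEEMME gives term 8.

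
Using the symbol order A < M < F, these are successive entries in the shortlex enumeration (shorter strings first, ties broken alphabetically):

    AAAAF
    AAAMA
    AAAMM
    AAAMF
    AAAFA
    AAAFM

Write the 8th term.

AAMAA

Stepping forward 2 times from AAAFM: AAAFM → AAAFF, then the target.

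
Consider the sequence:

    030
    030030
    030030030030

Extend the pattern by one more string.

030030030030030030030030

Every step duplicates the string.
So the next term is two copies of 030030030030.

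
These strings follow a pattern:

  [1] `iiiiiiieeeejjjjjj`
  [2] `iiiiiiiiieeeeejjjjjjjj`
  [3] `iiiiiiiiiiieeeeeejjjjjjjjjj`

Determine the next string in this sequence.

The n-th term is 2n+3 i's then n+2 e's then 2n+2 j's, where the shown terms are n = 2, 3, 4.
For the next term, n = 5, so the run lengths are 13, 7, 12.

iiiiiiiiiiiiieeeeeeejjjjjjjjjjjj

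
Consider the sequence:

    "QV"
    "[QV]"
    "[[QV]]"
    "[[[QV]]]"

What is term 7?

[[[[[[QV]]]]]]

Every step adds [ to the front and ] to the end of the previous string.
From [[[QV]]], 3 further steps: [[[QV]]] → [[[[QV]]]] → [[[[[QV]]]]] → (answer).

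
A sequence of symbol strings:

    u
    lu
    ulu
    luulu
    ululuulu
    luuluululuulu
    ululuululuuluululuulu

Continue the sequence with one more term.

luuluululuuluululuululuuluululuulu

This is a Fibonacci-style word recurrence s(k) = s(k−2)·s(k−1): e.g. u·lu = ulu.
Continuing: luuluululuulu · ululuululuuluululuulu gives term 8.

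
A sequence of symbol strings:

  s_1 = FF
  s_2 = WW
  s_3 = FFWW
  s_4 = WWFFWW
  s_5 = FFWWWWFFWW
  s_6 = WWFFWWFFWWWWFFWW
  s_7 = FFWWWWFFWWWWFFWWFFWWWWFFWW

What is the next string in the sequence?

Each term (from the third on) is the two preceding terms concatenated in order: term 3 = FF·WW = FFWW.
The next term joins WWFFWWFFWWWWFFWW and FFWWWWFFWWWWFFWWFFWWWWFFWW.

WWFFWWFFWWWWFFWWFFWWWWFFWWWWFFWWFFWWWWFFWW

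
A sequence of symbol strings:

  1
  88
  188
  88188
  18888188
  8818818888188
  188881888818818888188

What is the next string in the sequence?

8818818888188188881888818818888188

From term 3 onward, concatenate the second-to-last term with the last: 1·88 = 188, 88·188 = 88188, …
The next term joins 8818818888188 and 188881888818818888188.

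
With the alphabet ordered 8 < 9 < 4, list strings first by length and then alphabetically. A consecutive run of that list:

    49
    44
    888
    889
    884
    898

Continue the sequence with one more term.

899

The successor of 898 increments the rightmost position that isn't already 4 and resets every position after it to 8.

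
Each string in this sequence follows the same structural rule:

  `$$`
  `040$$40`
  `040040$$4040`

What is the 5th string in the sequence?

040040040040$$40404040

Every step adds 040 to the front and 40 to the end of the previous string.
From 040040$$4040, 2 further steps: 040040$$4040 → 040040040$$404040 → (answer).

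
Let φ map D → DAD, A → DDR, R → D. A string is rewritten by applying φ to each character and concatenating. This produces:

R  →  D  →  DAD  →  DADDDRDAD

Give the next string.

Expanding DADDDRDAD: D→DAD, A→DDR, D→DAD, D→DAD, D→DAD, R→D, D→DAD, A→DDR, D→DAD. Concatenated: DAD DDR DAD DAD DAD D DAD DDR DAD.

DADDDRDADDADDADDDADDDRDAD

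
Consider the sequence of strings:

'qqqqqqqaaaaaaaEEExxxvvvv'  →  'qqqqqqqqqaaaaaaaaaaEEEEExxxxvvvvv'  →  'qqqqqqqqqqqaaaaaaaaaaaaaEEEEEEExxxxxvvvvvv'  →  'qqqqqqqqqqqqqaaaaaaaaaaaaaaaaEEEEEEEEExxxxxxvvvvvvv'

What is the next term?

qqqqqqqqqqqqqqqaaaaaaaaaaaaaaaaaaaEEEEEEEEEEExxxxxxxvvvvvvvv

Each string has the form q^{2n+3} a^{3n+1} E^{2n-1} x^{n+1} v^{n+2}, where the shown terms are n = 2, 3, 4, 5.
Setting n = 6 gives 15, 19, 11, 7, 8 characters in each block.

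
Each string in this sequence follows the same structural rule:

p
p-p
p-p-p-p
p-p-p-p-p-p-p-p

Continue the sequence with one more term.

Every step duplicates the string with '-' between the halves.
Doubling p-p-p-p-p-p-p-p with '-' between the halves:

p-p-p-p-p-p-p-p-p-p-p-p-p-p-p-p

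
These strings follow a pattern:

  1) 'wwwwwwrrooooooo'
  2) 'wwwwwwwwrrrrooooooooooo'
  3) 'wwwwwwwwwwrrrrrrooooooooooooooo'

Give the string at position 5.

Each string has the form w^{2n+2} r^{2n-2} o^{4n-1}, where the shown terms are n = 2, 3, 4.
For term 5, n = 6, so the run lengths are 14, 10, 23.

wwwwwwwwwwwwwwrrrrrrrrrrooooooooooooooooooooooo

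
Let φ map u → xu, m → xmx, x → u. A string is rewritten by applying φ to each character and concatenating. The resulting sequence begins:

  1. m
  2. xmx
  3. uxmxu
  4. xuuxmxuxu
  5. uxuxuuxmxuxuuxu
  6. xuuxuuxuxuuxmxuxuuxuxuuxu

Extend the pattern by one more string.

Rewriting the 25 symbols of xuuxuuxuxuuxmxuxuuxuxuuxu one by one yields u xu xu u xu xu u xu u xu xu u xmx u xu u xu xu u xu u xu xu u xu; concatenated:

uxuxuuxuxuuxuuxuxuuxmxuxuuxuxuuxuuxuxuuxu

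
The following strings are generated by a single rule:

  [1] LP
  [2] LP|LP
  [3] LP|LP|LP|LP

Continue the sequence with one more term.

Each string is two copies of the previous one joined by '|'.
Doubling LP|LP|LP|LP with '|' between the halves:

LP|LP|LP|LP|LP|LP|LP|LP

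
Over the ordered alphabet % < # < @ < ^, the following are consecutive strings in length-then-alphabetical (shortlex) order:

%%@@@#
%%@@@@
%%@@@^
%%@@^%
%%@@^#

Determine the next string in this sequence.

%%@@^@

The successor of %%@@^# increments the rightmost position that isn't already ^ and resets every position after it to %.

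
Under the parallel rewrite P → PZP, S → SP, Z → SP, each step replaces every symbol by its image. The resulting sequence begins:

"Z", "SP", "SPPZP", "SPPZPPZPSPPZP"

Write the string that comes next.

SPPZPPZPSPPZPPZPSPPZPSPPZPPZPSPPZP

φ(SPPZPPZPSPPZP) expands symbol-by-symbol to SP PZP PZP SP PZP PZP SP PZP SP PZP PZP SP PZP; joining the 13 pieces gives the next term.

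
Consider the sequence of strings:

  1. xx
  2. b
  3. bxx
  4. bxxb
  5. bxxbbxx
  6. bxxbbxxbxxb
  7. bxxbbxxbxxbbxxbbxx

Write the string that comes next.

This is a Fibonacci-style word recurrence s(k) = s(k−1)·s(k−2): e.g. b·xx = bxx.
Continuing: bxxbbxxbxxbbxxbbxx · bxxbbxxbxxb gives term 8.

bxxbbxxbxxbbxxbbxxbxxbbxxbxxb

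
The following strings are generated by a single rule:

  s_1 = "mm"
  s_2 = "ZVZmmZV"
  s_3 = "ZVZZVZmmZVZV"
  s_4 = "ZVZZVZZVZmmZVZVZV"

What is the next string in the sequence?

ZVZZVZZVZZVZmmZVZVZVZV

s(k+1) = ZVZ·s(k)·ZV, so each term gains ZVZ as a prefix and ZV as a suffix.
So the next term is ZVZ·ZVZZVZZVZmmZVZVZV·ZV.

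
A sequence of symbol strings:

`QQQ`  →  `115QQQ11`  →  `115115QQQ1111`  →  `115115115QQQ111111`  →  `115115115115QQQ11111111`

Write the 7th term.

115115115115115115QQQ111111111111

Every step adds 115 to the front and 11 to the end of the previous string.
From 115115115115QQQ11111111, 2 further steps: 115115115115QQQ11111111 → 115115115115115QQQ1111111111 → (answer).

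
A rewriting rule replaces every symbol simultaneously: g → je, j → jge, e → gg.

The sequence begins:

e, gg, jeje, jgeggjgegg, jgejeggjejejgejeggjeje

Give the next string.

Rewriting the 22 symbols of jgejeggjejejgejeggjeje one by one yields jge je gg jge gg je je jge gg jge gg jge je gg jge gg je je jge gg jge gg; concatenated:

jgejeggjgeggjejejgeggjgeggjgejeggjgeggjejejgeggjgegg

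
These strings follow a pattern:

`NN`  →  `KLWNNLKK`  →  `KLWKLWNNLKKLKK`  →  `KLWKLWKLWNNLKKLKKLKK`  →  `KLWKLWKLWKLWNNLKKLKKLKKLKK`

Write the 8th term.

s(k+1) = KLW·s(k)·LKK, so each term gains KLW as a prefix and LKK as a suffix.
From KLWKLWKLWKLWNNLKKLKKLKKLKK, 3 further steps: KLWKLWKLWKLWNNLKKLKKLKKLKK → KLWKLWKLWKLWKLWNNLKKLKKLKKLKKLKK → KLWKLWKLWKLWKLWKLWNNLKKLKKLKKLKKLKKLKK → (answer).

KLWKLWKLWKLWKLWKLWKLWNNLKKLKKLKKLKKLKKLKKLKK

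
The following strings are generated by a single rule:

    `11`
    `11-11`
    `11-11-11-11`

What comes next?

Every step duplicates the string with '-' between the halves.
One more doubling of 11-11-11-11 gives the answer.

11-11-11-11-11-11-11-11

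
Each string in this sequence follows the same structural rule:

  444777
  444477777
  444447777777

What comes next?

444444777777777

Term n consists of n+1 4's, followed by 2n-1 7's, where the shown terms are n = 2, 3, 4.
For the next term, n = 5, so the run lengths are 6, 9.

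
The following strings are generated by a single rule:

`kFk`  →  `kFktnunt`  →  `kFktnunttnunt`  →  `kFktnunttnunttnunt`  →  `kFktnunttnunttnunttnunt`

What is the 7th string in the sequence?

The strings grow by a fixed suffix tnunt each time.
From kFktnunttnunttnunttnunt, 2 further steps: kFktnunttnunttnunttnunt → kFktnunttnunttnunttnunttnunt → (answer).

kFktnunttnunttnunttnunttnunttnunt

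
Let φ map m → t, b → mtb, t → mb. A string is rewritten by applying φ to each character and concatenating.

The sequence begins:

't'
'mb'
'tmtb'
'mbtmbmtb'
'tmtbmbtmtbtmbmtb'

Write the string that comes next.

φ(tmtbmbtmtbtmbmtb) expands symbol-by-symbol to mb t mb mtb t mtb mb t mb mtb mb t mtb t mb mtb; joining the 16 pieces gives the next term.

mbtmbmtbtmtbmbtmbmtbmbtmtbtmbmtb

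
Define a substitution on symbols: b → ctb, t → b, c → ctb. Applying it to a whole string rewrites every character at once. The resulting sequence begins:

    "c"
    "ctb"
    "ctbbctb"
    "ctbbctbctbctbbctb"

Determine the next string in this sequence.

ctbbctbctbctbbctbctbbctbctbbctbctbctbbctb

Replace each of the 17 characters of ctbbctbctbctbbctb in place — ctb b ctb ctb ctb b ctb ctb b ctb ctb b ctb ctb ctb b ctb — and concatenate.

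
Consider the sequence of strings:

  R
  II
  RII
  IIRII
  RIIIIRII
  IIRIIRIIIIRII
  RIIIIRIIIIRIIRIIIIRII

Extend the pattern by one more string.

IIRIIRIIIIRIIRIIIIRIIIIRIIRIIIIRII

Each term (from the third on) is the two preceding terms concatenated in order: term 3 = R·II = RII.
Continuing: IIRIIRIIIIRII · RIIIIRIIIIRIIRIIIIRII gives term 8.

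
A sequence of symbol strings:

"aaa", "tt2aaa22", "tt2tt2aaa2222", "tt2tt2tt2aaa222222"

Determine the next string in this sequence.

tt2tt2tt2tt2aaa22222222

Each term wraps the previous one in tt2 on the left and 22 on the right.
So the next term is tt2·tt2tt2tt2aaa222222·22.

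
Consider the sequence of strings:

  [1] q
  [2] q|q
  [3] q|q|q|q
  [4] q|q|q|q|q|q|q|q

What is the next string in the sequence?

Each string is two copies of the previous one joined by '|'.
Doubling q|q|q|q|q|q|q|q with '|' between the halves:

q|q|q|q|q|q|q|q|q|q|q|q|q|q|q|q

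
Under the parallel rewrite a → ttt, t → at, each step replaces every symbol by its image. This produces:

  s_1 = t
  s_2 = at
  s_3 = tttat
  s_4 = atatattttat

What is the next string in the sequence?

tttattttattttatatatattttat

Expanding atatattttat: a→ttt, t→at, a→ttt, t→at, a→ttt, t→at, t→at, t→at, t→at, a→ttt, t→at. Concatenated: ttt at ttt at ttt at at at at ttt at.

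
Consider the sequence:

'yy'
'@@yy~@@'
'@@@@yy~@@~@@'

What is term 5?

s(k+1) = @@·s(k)·~@@, so each term gains @@ as a prefix and ~@@ as a suffix.
From @@@@yy~@@~@@, 2 further steps: @@@@yy~@@~@@ → @@@@@@yy~@@~@@~@@ → (answer).

@@@@@@@@yy~@@~@@~@@~@@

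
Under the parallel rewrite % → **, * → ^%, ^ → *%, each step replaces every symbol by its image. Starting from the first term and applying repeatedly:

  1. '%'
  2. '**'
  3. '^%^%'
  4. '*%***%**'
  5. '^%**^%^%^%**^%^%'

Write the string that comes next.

Replace each of the 16 characters of ^%**^%^%^%**^%^% in place — *% ** ^% ^% *% ** *% ** *% ** ^% ^% *% ** *% ** — and concatenate.

*%**^%^%*%***%***%**^%^%*%***%**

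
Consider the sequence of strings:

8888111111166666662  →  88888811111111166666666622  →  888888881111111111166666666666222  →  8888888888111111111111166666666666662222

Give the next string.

88888888888811111111111111166666666666666622222

Reading off run lengths: 8 runs 4, 6, 8, 10; 1 runs 7, 9, 11, 13; 6 runs 7, 9, 11, 13; 2 runs 1, 2, 3, 4 — each is linear in n, where the shown terms are n = 3, 4, 5, 6.
For the next term, n = 7, so the run lengths are 12, 15, 15, 5.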